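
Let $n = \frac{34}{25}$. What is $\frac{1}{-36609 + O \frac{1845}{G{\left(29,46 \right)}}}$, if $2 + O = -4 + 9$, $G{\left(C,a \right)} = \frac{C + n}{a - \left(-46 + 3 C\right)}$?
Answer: $- \frac{253}{9031452} \approx -2.8013 \cdot 10^{-5}$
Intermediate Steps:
$n = \frac{34}{25}$ ($n = 34 \cdot \frac{1}{25} = \frac{34}{25} \approx 1.36$)
$G{\left(C,a \right)} = \frac{\frac{34}{25} + C}{46 + a - 3 C}$ ($G{\left(C,a \right)} = \frac{C + \frac{34}{25}}{a - \left(-46 + 3 C\right)} = \frac{\frac{34}{25} + C}{a - \left(-46 + 3 C\right)} = \frac{\frac{34}{25} + C}{46 + a - 3 C}$)
$O = 3$ ($O = -2 + \left(-4 + 9\right) = -2 + 5 = 3$)
$\frac{1}{-36609 + O \frac{1845}{G{\left(29,46 \right)}}} = \frac{1}{-36609 + 3 \frac{1845}{\frac{1}{46 + 46 - 87} \left(\frac{34}{25} + 29\right)}} = \frac{1}{-36609 + 3 \frac{1845}{\frac{1}{46 + 46 - 87} \cdot \frac{759}{25}}} = \frac{1}{-36609 + 3 \frac{1845}{\frac{1}{5} \cdot \frac{759}{25}}} = \frac{1}{-36609 + 3 \frac{1845}{\frac{759}{125}}} = \frac{1}{-36609 + 3 \cdot 1845 \cdot \frac{125}{759}} = \frac{1}{-36609 + 3 \cdot \frac{76875}{253}} = \frac{1}{-36609 + \frac{230625}{253}} = \frac{1}{- \frac{9031452}{253}} = - \frac{253}{9031452}$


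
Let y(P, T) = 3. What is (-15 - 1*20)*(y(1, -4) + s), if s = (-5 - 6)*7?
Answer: 2590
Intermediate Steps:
s = -77 (s = -11*7 = -77)
(-15 - 1*20)*(y(1, -4) + s) = (-15 - 1*20)*(3 - 77) = (-15 - 20)*(-74) = -35*(-74) = 2590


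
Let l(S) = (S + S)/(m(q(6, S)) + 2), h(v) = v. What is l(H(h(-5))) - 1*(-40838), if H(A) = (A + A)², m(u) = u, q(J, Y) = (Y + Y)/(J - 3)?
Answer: 4206614/103 ≈ 40841.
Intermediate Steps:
q(J, Y) = 2*Y/(-3 + J) (q(J, Y) = (2*Y)/(-3 + J) = 2*Y/(-3 + J))
H(A) = 4*A² (H(A) = (2*A)² = 4*A²)
l(S) = 2*S/(2 + 2*S/3) (l(S) = (S + S)/(2*S/(-3 + 6) + 2) = (2*S)/(2*S/3 + 2) = (2*S)/(2 + 2*S/3) = 2*S/(2 + 2*S/3))
l(H(h(-5))) - 1*(-40838) = 3*(4*(-5)²)/(3 + 4*(-5)²) - 1*(-40838) = 3*(4*25)/(3 + 4*25) + 40838 = 3*100/(3 + 100) + 40838 = 3*100/103 + 40838 = 3*100*(1/103) + 40838 = 300/103 + 40838 = 4206614/103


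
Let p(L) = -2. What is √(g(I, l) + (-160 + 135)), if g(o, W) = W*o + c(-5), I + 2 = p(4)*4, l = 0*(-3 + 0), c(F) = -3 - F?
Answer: I*√23 ≈ 4.7958*I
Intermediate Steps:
l = 0 (l = 0*(-3) = 0)
I = -10 (I = -2 - 2*4 = -2 - 8 = -10)
g(o, W) = 2 + W*o (g(o, W) = W*o + (-3 - 1*(-5)) = W*o + (-3 + 5) = W*o + 2 = 2 + W*o)
√(g(I, l) + (-160 + 135)) = √((2 + 0*(-10)) + (-160 + 135)) = √((2 + 0) - 25) = √(2 - 25) = √(-23) = I*√23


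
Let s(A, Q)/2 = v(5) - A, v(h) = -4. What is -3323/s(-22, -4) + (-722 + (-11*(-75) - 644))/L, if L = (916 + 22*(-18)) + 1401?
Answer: -6402959/69156 ≈ -92.587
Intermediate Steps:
s(A, Q) = -8 - 2*A (s(A, Q) = 2*(-4 - A) = -8 - 2*A)
L = 1921 (L = (916 - 396) + 1401 = 520 + 1401 = 1921)
-3323/s(-22, -4) + (-722 + (-11*(-75) - 644))/L = -3323/(-8 - 2*(-22)) + (-722 + (-11*(-75) - 644))/1921 = -3323/(-8 + 44) + (-722 + (825 - 644))*(1/1921) = -3323/36 + (-722 + 181)*(1/1921) = -3323*1/36 - 541*1/1921 = -3323/36 - 541/1921 = -6402959/69156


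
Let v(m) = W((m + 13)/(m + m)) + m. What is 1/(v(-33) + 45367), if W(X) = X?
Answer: 33/1496032 ≈ 2.2058e-5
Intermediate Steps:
v(m) = m + (13 + m)/(2*m) (v(m) = (m + 13)/(m + m) + m = (13 + m)/((2*m)) + m = (13 + m)*(1/(2*m)) + m = (13 + m)/(2*m) + m = m + (13 + m)/(2*m))
1/(v(-33) + 45367) = 1/((½ - 33 + (13/2)/(-33)) + 45367) = 1/((½ - 33 + (13/2)*(-1/33)) + 45367) = 1/((½ - 33 - 13/66) + 45367) = 1/(-1079/33 + 45367) = 1/(1496032/33) = 33/1496032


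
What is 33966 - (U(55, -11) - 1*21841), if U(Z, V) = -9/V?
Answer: 613868/11 ≈ 55806.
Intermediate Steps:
33966 - (U(55, -11) - 1*21841) = 33966 - (-9/(-11) - 1*21841) = 33966 - (-9*(-1/11) - 21841) = 33966 - (9/11 - 21841) = 33966 - 1*(-240242/11) = 33966 + 240242/11 = 613868/11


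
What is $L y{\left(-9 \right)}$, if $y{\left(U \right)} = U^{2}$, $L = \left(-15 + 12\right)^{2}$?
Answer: $729$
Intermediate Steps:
$L = 9$ ($L = \left(-3\right)^{2} = 9$)
$L y{\left(-9 \right)} = 9 \left(-9\right)^{2} = 9 \cdot 81 = 729$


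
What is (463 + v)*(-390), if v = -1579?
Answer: 435240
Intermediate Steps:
(463 + v)*(-390) = (463 - 1579)*(-390) = -1116*(-390) = 435240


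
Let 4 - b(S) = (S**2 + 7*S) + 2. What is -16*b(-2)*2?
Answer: -384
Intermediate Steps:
b(S) = 2 - S**2 - 7*S (b(S) = 4 - ((S**2 + 7*S) + 2) = 4 - (2 + S**2 + 7*S) = 4 + (-2 - S**2 - 7*S) = 2 - S**2 - 7*S)
-16*b(-2)*2 = -16*(2 - 1*(-2)**2 - 7*(-2))*2 = -16*(2 - 1*4 + 14)*2 = -16*(2 - 4 + 14)*2 = -16*12*2 = -192*2 = -384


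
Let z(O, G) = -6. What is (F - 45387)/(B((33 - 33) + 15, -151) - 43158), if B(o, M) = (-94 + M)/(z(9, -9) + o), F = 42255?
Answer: 28188/388667 ≈ 0.072525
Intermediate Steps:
B(o, M) = (-94 + M)/(-6 + o)
(F - 45387)/(B((33 - 33) + 15, -151) - 43158) = (42255 - 45387)/((-94 - 151)/(-6 + ((33 - 33) + 15)) - 43158) = -3132/(-245/(-6 + (0 + 15)) - 43158) = -3132/(-245/(-6 + 15) - 43158) = -3132/(-245/9 - 43158) = -3132/(-388667/9) = -3132*(-9/388667) = 28188/388667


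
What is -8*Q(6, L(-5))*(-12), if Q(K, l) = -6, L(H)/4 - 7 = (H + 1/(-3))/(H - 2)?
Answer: -576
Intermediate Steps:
L(H) = 28 + 4*(-1/3 + H)/(-2 + H) (L(H) = 28 + 4*((H + 1/(-3))/(H - 2)) = 28 + 4*((H - 1/3)/(-2 + H)) = 28 + 4*((-1/3 + H)/(-2 + H)) = 28 + 4*(-1/3 + H)/(-2 + H))
-8*Q(6, L(-5))*(-12) = -8*(-6)*(-12) = 48*(-12) = -576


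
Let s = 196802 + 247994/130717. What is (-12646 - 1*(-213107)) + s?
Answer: 51929275565/130717 ≈ 3.9727e+5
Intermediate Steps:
s = 25725615028/130717 (s = 196802 + 247994*(1/130717) = 196802 + 247994/130717 = 25725615028/130717 ≈ 1.9680e+5)
(-12646 - 1*(-213107)) + s = (-12646 - 1*(-213107)) + 25725615028/130717 = (-12646 + 213107) + 25725615028/130717 = 200461 + 25725615028/130717 = 51929275565/130717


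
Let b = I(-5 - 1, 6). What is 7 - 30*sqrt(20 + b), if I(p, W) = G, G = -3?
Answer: 7 - 30*sqrt(17) ≈ -116.69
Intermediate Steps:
I(p, W) = -3
b = -3
7 - 30*sqrt(20 + b) = 7 - 30*sqrt(20 - 3) = 7 - 30*sqrt(17)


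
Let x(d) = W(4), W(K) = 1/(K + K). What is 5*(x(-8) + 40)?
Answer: 1605/8 ≈ 200.63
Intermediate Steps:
W(K) = 1/(2*K)
x(d) = ⅛ (x(d) = (½)/4 = (½)*(¼) = ⅛)
5*(x(-8) + 40) = 5*(⅛ + 40) = 5*(321/8) = 1605/8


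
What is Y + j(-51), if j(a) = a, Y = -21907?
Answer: -21958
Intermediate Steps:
Y + j(-51) = -21907 - 51 = -21958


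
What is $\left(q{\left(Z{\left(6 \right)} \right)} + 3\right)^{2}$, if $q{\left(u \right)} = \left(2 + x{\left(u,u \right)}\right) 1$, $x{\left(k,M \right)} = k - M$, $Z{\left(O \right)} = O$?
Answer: $25$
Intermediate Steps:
$q{\left(u \right)} = 2$ ($q{\left(u \right)} = \left(2 + \left(u - u\right)\right) 1 = \left(2 + 0\right) 1 = 2 \cdot 1 = 2$)
$\left(q{\left(Z{\left(6 \right)} \right)} + 3\right)^{2} = \left(2 + 3\right)^{2} = 5^{2} = 25$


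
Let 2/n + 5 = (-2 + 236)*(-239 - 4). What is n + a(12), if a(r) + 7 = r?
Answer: 284333/56867 ≈ 5.0000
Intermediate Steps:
a(r) = -7 + r
n = -2/56867 (n = 2/(-5 + (-2 + 236)*(-239 - 4)) = 2/(-5 + 234*(-243)) = 2/(-5 - 56862) = 2/(-56867) = 2*(-1/56867) = -2/56867 ≈ -3.5170e-5)
n + a(12) = -2/56867 + (-7 + 12) = -2/56867 + 5 = 284333/56867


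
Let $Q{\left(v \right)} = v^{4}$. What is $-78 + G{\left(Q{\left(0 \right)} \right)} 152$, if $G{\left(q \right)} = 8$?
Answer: $1138$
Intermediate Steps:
$-78 + G{\left(Q{\left(0 \right)} \right)} 152 = -78 + 8 \cdot 152 = -78 + 1216 = 1138$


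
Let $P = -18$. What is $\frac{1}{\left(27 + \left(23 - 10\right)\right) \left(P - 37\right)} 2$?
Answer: $- \frac{1}{1100} \approx -0.00090909$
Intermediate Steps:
$\frac{1}{\left(27 + \left(23 - 10\right)\right) \left(P - 37\right)} 2 = \frac{1}{\left(27 + \left(23 - 10\right)\right) \left(-18 - 37\right)} 2 = \frac{1}{\left(27 + 13\right) \left(-55\right)} 2 = \frac{1}{40} \left(- \frac{1}{55}\right) 2 = \left(- \frac{1}{2200}\right) 2 = - \frac{1}{1100}$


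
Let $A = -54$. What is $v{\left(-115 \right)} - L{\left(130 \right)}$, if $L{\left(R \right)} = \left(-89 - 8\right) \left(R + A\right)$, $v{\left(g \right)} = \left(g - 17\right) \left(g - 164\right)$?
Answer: $44200$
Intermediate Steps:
$v{\left(g \right)} = \left(-164 + g\right) \left(-17 + g\right)$ ($v{\left(g \right)} = \left(-17 + g\right) \left(-164 + g\right) = \left(-164 + g\right) \left(-17 + g\right)$)
$L{\left(R \right)} = 5238 - 97 R$ ($L{\left(R \right)} = \left(-89 - 8\right) \left(R - 54\right) = - 97 \left(-54 + R\right) = 5238 - 97 R$)
$v{\left(-115 \right)} - L{\left(130 \right)} = \left(2788 + \left(-115\right)^{2} - -20815\right) - \left(5238 - 12610\right) = \left(2788 + 13225 + 20815\right) - \left(5238 - 12610\right) = 36828 - -7372 = 36828 + 7372 = 44200$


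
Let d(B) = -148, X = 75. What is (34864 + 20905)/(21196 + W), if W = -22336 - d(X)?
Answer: -1799/32 ≈ -56.219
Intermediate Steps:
W = -22188 (W = -22336 - 1*(-148) = -22336 + 148 = -22188)
(34864 + 20905)/(21196 + W) = (34864 + 20905)/(21196 - 22188) = 55769/(-992) = 55769*(-1/992) = -1799/32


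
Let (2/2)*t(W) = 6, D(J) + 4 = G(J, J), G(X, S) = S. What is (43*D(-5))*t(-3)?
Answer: -2322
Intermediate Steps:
D(J) = -4 + J
t(W) = 6
(43*D(-5))*t(-3) = (43*(-4 - 5))*6 = (43*(-9))*6 = -387*6 = -2322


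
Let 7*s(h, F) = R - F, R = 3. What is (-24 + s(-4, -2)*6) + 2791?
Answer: 19399/7 ≈ 2771.3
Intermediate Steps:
s(h, F) = 3/7 - F/7 (s(h, F) = (3 - F)/7 = 3/7 - F/7)
(-24 + s(-4, -2)*6) + 2791 = (-24 + (3/7 - ⅐*(-2))*6) + 2791 = (-24 + (3/7 + 2/7)*6) + 2791 = (-24 + (5/7)*6) + 2791 = (-24 + 30/7) + 2791 = -138/7 + 2791 = 19399/7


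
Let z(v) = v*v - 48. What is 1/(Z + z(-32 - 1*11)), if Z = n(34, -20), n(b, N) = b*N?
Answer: 1/1121 ≈ 0.00089206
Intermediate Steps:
n(b, N) = N*b
Z = -680 (Z = -20*34 = -680)
z(v) = -48 + v² (z(v) = v² - 48 = -48 + v²)
1/(Z + z(-32 - 1*11)) = 1/(-680 + (-48 + (-32 - 1*11)²)) = 1/(-680 + (-48 + (-32 - 11)²)) = 1/(-680 + (-48 + (-43)²)) = 1/(-680 + (-48 + 1849)) = 1/(-680 + 1801) = 1/1121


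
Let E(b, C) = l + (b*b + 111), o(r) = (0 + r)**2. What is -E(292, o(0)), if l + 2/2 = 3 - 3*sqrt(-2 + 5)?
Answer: -85377 + 3*sqrt(3) ≈ -85372.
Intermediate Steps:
o(r) = r**2
l = 2 - 3*sqrt(3) (l = -1 + (3 - 3*sqrt(-2 + 5)) = -1 + (3 - 3*sqrt(3)) = 2 - 3*sqrt(3) ≈ -3.1962)
E(b, C) = 113 + b**2 - 3*sqrt(3) (E(b, C) = (2 - 3*sqrt(3)) + (b*b + 111) = (2 - 3*sqrt(3)) + (b**2 + 111) = (2 - 3*sqrt(3)) + (111 + b**2) = 113 + b**2 - 3*sqrt(3))
-E(292, o(0)) = -(113 + 292**2 - 3*sqrt(3)) = -(113 + 85264 - 3*sqrt(3)) = -(85377 - 3*sqrt(3)) = -85377 + 3*sqrt(3)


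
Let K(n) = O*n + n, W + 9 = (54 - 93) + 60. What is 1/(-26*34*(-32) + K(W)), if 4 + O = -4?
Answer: 1/28204 ≈ 3.5456e-5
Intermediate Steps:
O = -8 (O = -4 - 4 = -8)
W = 12 (W = -9 + ((54 - 93) + 60) = -9 + (-39 + 60) = -9 + 21 = 12)
K(n) = -7*n (K(n) = -8*n + n = -7*n)
1/(-26*34*(-32) + K(W)) = 1/(-26*34*(-32) - 7*12) = 1/(-884*(-32) - 84) = 1/(28288 - 84) = 1/28204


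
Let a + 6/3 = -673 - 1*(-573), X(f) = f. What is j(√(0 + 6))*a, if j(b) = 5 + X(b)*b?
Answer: -1122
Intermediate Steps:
a = -102 (a = -2 + (-673 - 1*(-573)) = -2 + (-673 + 573) = -2 - 100 = -102)
j(b) = 5 + b² (j(b) = 5 + b*b = 5 + b²)
j(√(0 + 6))*a = (5 + (√(0 + 6))²)*(-102) = (5 + (√6)²)*(-102) = (5 + 6)*(-102) = 11*(-102) = -1122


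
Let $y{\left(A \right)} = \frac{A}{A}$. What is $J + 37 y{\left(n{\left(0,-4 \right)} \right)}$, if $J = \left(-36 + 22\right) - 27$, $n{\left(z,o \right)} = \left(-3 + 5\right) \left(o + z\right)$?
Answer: $-4$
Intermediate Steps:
$n{\left(z,o \right)} = 2 o + 2 z$ ($n{\left(z,o \right)} = 2 \left(o + z\right) = 2 o + 2 z$)
$y{\left(A \right)} = 1$
$J = -41$ ($J = -14 - 27 = -41$)
$J + 37 y{\left(n{\left(0,-4 \right)} \right)} = -41 + 37 \cdot 1 = -41 + 37 = -4$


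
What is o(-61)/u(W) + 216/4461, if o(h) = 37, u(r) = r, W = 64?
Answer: 59627/95168 ≈ 0.62654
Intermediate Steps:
o(-61)/u(W) + 216/4461 = 37/64 + 216/4461 = 37*(1/64) + 216*(1/4461) = 37/64 + 72/1487 = 59627/95168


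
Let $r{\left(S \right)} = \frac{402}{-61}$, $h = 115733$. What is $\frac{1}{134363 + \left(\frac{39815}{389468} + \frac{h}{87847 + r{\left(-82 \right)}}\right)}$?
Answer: $\frac{2086872753020}{280401446585649919} \approx 7.4424 \cdot 10^{-6}$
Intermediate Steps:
$r{\left(S \right)} = - \frac{402}{61}$ ($r{\left(S \right)} = 402 \left(- \frac{1}{61}\right) = - \frac{402}{61}$)
$\frac{1}{134363 + \left(\frac{39815}{389468} + \frac{h}{87847 + r{\left(-82 \right)}}\right)} = \frac{1}{134363 + \left(\frac{39815}{389468} + \frac{115733}{87847 - \frac{402}{61}}\right)} = \frac{1}{134363 + \left(39815 \cdot \frac{1}{389468} + \frac{115733}{\frac{5358265}{61}}\right)} = \frac{1}{134363 + \left(\frac{39815}{389468} + 115733 \cdot \frac{61}{5358265}\right)} = \frac{1}{134363 + \left(\frac{39815}{389468} + \frac{7059713}{5358265}\right)} = \frac{1}{134363 + \frac{2962871623659}{2086872753020}} = \frac{1}{\frac{280401446585649919}{2086872753020}} = \frac{2086872753020}{280401446585649919}$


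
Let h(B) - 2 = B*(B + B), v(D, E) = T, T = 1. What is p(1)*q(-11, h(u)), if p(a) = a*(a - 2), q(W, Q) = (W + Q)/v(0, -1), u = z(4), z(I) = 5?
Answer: -41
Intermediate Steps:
v(D, E) = 1
u = 5
h(B) = 2 + 2*B**2 (h(B) = 2 + B*(B + B) = 2 + B*(2*B) = 2 + 2*B**2)
q(W, Q) = Q + W (q(W, Q) = (W + Q)/1 = (Q + W)*1 = Q + W)
p(a) = a*(-2 + a)
p(1)*q(-11, h(u)) = (1*(-2 + 1))*((2 + 2*5**2) - 11) = (1*(-1))*((2 + 2*25) - 11) = -((2 + 50) - 11) = -(52 - 11) = -1*41 = -41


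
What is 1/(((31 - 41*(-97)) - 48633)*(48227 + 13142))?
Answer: -1/2738591625 ≈ -3.6515e-10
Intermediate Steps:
1/(((31 - 41*(-97)) - 48633)*(48227 + 13142)) = 1/(((31 + 3977) - 48633)*61369) = 1/((4008 - 48633)*61369) = 1/(-44625*61369) = 1/(-2738591625) = -1/2738591625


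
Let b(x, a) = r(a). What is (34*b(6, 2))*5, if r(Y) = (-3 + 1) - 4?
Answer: -1020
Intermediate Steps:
r(Y) = -6 (r(Y) = -2 - 4 = -6)
b(x, a) = -6
(34*b(6, 2))*5 = (34*(-6))*5 = -204*5 = -1020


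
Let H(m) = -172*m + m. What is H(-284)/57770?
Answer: 24282/28885 ≈ 0.84064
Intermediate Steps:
H(m) = -171*m
H(-284)/57770 = -171*(-284)/57770 = 48564*(1/57770) = 24282/28885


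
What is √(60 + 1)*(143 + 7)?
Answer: 150*√61 ≈ 1171.5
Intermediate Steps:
√(60 + 1)*(143 + 7) = √61*150 = 150*√61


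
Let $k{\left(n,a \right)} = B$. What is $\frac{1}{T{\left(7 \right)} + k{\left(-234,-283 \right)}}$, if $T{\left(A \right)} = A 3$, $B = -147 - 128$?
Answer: $- \frac{1}{254} \approx -0.003937$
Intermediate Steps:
$B = -275$ ($B = -147 - 128 = -275$)
$k{\left(n,a \right)} = -275$
$T{\left(A \right)} = 3 A$
$\frac{1}{T{\left(7 \right)} + k{\left(-234,-283 \right)}} = \frac{1}{3 \cdot 7 - 275} = \frac{1}{21 - 275} = \frac{1}{-254} = - \frac{1}{254}$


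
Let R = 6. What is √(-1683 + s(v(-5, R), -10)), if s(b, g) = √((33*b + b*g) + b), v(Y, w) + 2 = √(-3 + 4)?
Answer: √(-1683 + 2*I*√6) ≈ 0.0597 + 41.024*I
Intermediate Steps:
v(Y, w) = -1 (v(Y, w) = -2 + √(-3 + 4) = -2 + √1 = -2 + 1 = -1)
s(b, g) = √(34*b + b*g)
√(-1683 + s(v(-5, R), -10)) = √(-1683 + √(-(34 - 10))) = √(-1683 + √(-1*24)) = √(-1683 + √(-24)) = √(-1683 + 2*I*√6)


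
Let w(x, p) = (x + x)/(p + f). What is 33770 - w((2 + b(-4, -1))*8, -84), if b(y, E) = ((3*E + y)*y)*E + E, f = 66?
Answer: 33746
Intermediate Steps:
b(y, E) = E + E*y*(y + 3*E) (b(y, E) = ((y + 3*E)*y)*E + E = (y*(y + 3*E))*E + E = E*y*(y + 3*E) + E = E + E*y*(y + 3*E))
w(x, p) = 2*x/(66 + p) (w(x, p) = (x + x)/(p + 66) = (2*x)/(66 + p) = 2*x/(66 + p))
33770 - w((2 + b(-4, -1))*8, -84) = 33770 - 2*(2 - (1 + (-4)**2 + 3*(-1)*(-4)))*8/(66 - 84) = 33770 - 2*(2 - (1 + 16 + 12))*8/(-18) = 33770 - 2*(2 - 1*29)*8*(-1)/18 = 33770 - 2*(2 - 29)*8*(-1)/18 = 33770 - 2*(-27*8)*(-1)/18 = 33770 - 2*(-216)*(-1)/18 = 33770 - 1*24 = 33770 - 24 = 33746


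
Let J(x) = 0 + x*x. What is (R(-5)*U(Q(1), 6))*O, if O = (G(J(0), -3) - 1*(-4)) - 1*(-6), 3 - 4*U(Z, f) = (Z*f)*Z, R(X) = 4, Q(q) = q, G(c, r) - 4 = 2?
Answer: -48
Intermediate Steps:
J(x) = x² (J(x) = 0 + x² = x²)
G(c, r) = 6 (G(c, r) = 4 + 2 = 6)
U(Z, f) = ¾ - f*Z²/4 (U(Z, f) = ¾ - Z*f*Z/4 = ¾ - f*Z²/4)
O = 16 (O = (6 - 1*(-4)) - 1*(-6) = (6 + 4) + 6 = 10 + 6 = 16)
(R(-5)*U(Q(1), 6))*O = (4*(¾ - ¼*6*1²))*16 = (4*(¾ - ¼*6*1))*16 = (4*(¾ - 3/2))*16 = (4*(-¾))*16 = -3*16 = -48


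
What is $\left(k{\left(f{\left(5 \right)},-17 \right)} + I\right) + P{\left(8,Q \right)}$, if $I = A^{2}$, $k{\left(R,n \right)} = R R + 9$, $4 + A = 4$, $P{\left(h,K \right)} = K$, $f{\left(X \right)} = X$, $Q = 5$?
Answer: $39$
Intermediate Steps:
$A = 0$ ($A = -4 + 4 = 0$)
$k{\left(R,n \right)} = 9 + R^{2}$ ($k{\left(R,n \right)} = R^{2} + 9 = 9 + R^{2}$)
$I = 0$ ($I = 0^{2} = 0$)
$\left(k{\left(f{\left(5 \right)},-17 \right)} + I\right) + P{\left(8,Q \right)} = \left(\left(9 + 5^{2}\right) + 0\right) + 5 = \left(\left(9 + 25\right) + 0\right) + 5 = \left(34 + 0\right) + 5 = 34 + 5 = 39$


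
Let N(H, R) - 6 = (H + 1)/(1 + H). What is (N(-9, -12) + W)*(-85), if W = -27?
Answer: 1700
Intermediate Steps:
N(H, R) = 7 (N(H, R) = 6 + (H + 1)/(1 + H) = 6 + (1 + H)/(1 + H) = 6 + 1 = 7)
(N(-9, -12) + W)*(-85) = (7 - 27)*(-85) = -20*(-85) = 1700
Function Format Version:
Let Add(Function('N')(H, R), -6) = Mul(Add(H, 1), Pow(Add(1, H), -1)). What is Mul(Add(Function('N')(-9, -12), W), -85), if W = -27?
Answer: 1700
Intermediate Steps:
Function('N')(H, R) = 7 (Function('N')(H, R) = Add(6, Mul(Add(H, 1), Pow(Add(1, H), -1))) = Add(6, Mul(Add(1, H), Pow(Add(1, H), -1))) = Add(6, 1) = 7)
Mul(Add(Function('N')(-9, -12), W), -85) = Mul(Add(7, -27), -85) = Mul(-20, -85) = 1700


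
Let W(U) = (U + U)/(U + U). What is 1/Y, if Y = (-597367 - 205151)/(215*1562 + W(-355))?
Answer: -335831/802518 ≈ -0.41847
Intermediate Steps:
W(U) = 1 (W(U) = (2*U)/((2*U)) = (2*U)*(1/(2*U)) = 1)
Y = -802518/335831 (Y = (-597367 - 205151)/(215*1562 + 1) = -802518/(335830 + 1) = -802518/335831 ≈ -2.3896)
1/Y = 1/(-802518/335831) = -335831/802518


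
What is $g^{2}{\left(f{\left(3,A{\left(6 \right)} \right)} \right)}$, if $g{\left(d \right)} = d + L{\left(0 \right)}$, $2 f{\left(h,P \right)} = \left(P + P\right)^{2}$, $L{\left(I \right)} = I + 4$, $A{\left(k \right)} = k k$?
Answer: $6739216$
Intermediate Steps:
$A{\left(k \right)} = k^{2}$
$L{\left(I \right)} = 4 + I$
$f{\left(h,P \right)} = 2 P^{2}$ ($f{\left(h,P \right)} = \frac{\left(P + P\right)^{2}}{2} = \frac{\left(2 P\right)^{2}}{2} = \frac{4 P^{2}}{2} = 2 P^{2}$)
$g{\left(d \right)} = 4 + d$ ($g{\left(d \right)} = d + \left(4 + 0\right) = d + 4 = 4 + d$)
$g^{2}{\left(f{\left(3,A{\left(6 \right)} \right)} \right)} = \left(4 + 2 \left(6^{2}\right)^{2}\right)^{2} = \left(4 + 2 \cdot 36^{2}\right)^{2} = \left(4 + 2 \cdot 1296\right)^{2} = \left(4 + 2592\right)^{2} = 2596^{2} = 6739216$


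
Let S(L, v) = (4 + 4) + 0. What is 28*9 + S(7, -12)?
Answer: 260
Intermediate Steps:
S(L, v) = 8 (S(L, v) = 8 + 0 = 8)
28*9 + S(7, -12) = 28*9 + 8 = 252 + 8 = 260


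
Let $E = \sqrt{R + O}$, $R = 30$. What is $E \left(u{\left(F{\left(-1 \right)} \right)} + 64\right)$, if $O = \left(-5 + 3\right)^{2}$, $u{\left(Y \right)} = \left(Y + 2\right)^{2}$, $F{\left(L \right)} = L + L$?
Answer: $64 \sqrt{34} \approx 373.18$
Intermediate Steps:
$F{\left(L \right)} = 2 L$
$u{\left(Y \right)} = \left(2 + Y\right)^{2}$
$O = 4$ ($O = \left(-2\right)^{2} = 4$)
$E = \sqrt{34}$ ($E = \sqrt{30 + 4} = \sqrt{34} \approx 5.8309$)
$E \left(u{\left(F{\left(-1 \right)} \right)} + 64\right) = \sqrt{34} \left(\left(2 + 2 \left(-1\right)\right)^{2} + 64\right) = \sqrt{34} \left(\left(2 - 2\right)^{2} + 64\right) = \sqrt{34} \left(0^{2} + 64\right) = \sqrt{34} \left(0 + 64\right) = \sqrt{34} \cdot 64 = 64 \sqrt{34}$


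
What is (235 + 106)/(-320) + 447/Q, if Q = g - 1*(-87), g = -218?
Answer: -187711/41920 ≈ -4.4778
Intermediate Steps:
Q = -131 (Q = -218 - 1*(-87) = -218 + 87 = -131)
(235 + 106)/(-320) + 447/Q = (235 + 106)/(-320) + 447/(-131) = 341*(-1/320) + 447*(-1/131) = -341/320 - 447/131 = -187711/41920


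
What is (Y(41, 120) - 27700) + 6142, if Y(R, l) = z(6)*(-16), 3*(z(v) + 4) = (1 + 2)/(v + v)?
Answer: -64486/3 ≈ -21495.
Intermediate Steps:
z(v) = -4 + 1/(2*v) (z(v) = -4 + ((1 + 2)/(v + v))/3 = -4 + (3/((2*v)))/3 = -4 + (3*(1/(2*v)))/3 = -4 + (3/(2*v))/3 = -4 + 1/(2*v))
Y(R, l) = 188/3 (Y(R, l) = (-4 + (½)/6)*(-16) = (-4 + (½)*(⅙))*(-16) = (-4 + 1/12)*(-16) = -47/12*(-16) = 188/3)
(Y(41, 120) - 27700) + 6142 = (188/3 - 27700) + 6142 = -82912/3 + 6142 = -64486/3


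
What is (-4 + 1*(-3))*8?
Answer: -56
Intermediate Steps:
(-4 + 1*(-3))*8 = (-4 - 3)*8 = -7*8 = -56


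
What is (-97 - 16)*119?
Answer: -13447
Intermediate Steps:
(-97 - 16)*119 = -113*119 = -13447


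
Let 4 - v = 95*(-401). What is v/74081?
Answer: 38099/74081 ≈ 0.51429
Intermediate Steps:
v = 38099 (v = 4 - 95*(-401) = 4 - 1*(-38095) = 4 + 38095 = 38099)
v/74081 = 38099/74081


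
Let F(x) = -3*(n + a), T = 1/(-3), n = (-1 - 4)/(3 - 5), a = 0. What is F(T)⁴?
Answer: 50625/16 ≈ 3164.1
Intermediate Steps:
n = 5/2 (n = -5/(-2) = -5*(-½) = 5/2 ≈ 2.5000)
T = -⅓ ≈ -0.33333
F(x) = -15/2 (F(x) = -3*(5/2 + 0) = -3*5/2 = -15/2)
F(T)⁴ = (-15/2)⁴ = 50625/16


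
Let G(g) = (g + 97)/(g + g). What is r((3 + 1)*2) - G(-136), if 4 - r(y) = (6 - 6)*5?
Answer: 1049/272 ≈ 3.8566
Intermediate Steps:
G(g) = (97 + g)/(2*g) (G(g) = (97 + g)/((2*g)) = (97 + g)*(1/(2*g)) = (97 + g)/(2*g))
r(y) = 4 (r(y) = 4 - (6 - 6)*5 = 4 - 0*5 = 4 - 1*0 = 4 + 0 = 4)
r((3 + 1)*2) - G(-136) = 4 - (97 - 136)/(2*(-136)) = 4 - (-1)*(-39)/(2*136) = 4 - 1*39/272 = 4 - 39/272 = 1049/272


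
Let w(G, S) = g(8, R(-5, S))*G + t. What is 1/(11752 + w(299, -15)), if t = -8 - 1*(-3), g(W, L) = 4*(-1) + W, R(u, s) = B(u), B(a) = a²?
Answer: 1/12943 ≈ 7.7262e-5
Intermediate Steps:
R(u, s) = u²
g(W, L) = -4 + W
t = -5 (t = -8 + 3 = -5)
w(G, S) = -5 + 4*G (w(G, S) = (-4 + 8)*G - 5 = 4*G - 5 = -5 + 4*G)
1/(11752 + w(299, -15)) = 1/(11752 + (-5 + 4*299)) = 1/(11752 + (-5 + 1196)) = 1/(11752 + 1191) = 1/12943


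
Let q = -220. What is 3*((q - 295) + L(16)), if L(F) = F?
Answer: -1497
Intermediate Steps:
3*((q - 295) + L(16)) = 3*((-220 - 295) + 16) = 3*(-515 + 16) = 3*(-499) = -1497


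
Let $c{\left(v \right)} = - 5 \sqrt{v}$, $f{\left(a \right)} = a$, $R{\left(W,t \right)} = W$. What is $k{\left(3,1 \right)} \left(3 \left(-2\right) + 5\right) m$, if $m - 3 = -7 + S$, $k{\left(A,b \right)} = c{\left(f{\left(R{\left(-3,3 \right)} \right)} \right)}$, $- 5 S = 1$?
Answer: $- 21 i \sqrt{3} \approx - 36.373 i$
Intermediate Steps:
$S = - \frac{1}{5}$ ($S = \left(- \frac{1}{5}\right) 1 = - \frac{1}{5} \approx -0.2$)
$k{\left(A,b \right)} = - 5 i \sqrt{3}$ ($k{\left(A,b \right)} = - 5 \sqrt{-3} = - 5 i \sqrt{3}$)
$m = - \frac{21}{5}$ ($m = 3 - \frac{36}{5} = - \frac{21}{5} \approx -4.2$)
$k{\left(3,1 \right)} \left(3 \left(-2\right) + 5\right) m = - 5 i \sqrt{3} \left(3 \left(-2\right) + 5\right) \left(- \frac{21}{5}\right) = - 5 i \sqrt{3} \left(-6 + 5\right) \left(- \frac{21}{5}\right) = - 5 i \sqrt{3} \left(-1\right) \left(- \frac{21}{5}\right) = 5 i \sqrt{3} \left(- \frac{21}{5}\right) = - 21 i \sqrt{3}$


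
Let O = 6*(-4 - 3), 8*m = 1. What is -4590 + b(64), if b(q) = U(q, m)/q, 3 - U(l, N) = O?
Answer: -293715/64 ≈ -4589.3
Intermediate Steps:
m = ⅛ (m = (⅛)*1 = ⅛ ≈ 0.12500)
O = -42 (O = 6*(-7) = -42)
U(l, N) = 45 (U(l, N) = 3 - 1*(-42) = 3 + 42 = 45)
b(q) = 45/q
-4590 + b(64) = -4590 + 45/64 = -293715/64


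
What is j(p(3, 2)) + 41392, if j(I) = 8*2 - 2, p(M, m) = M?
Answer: 41406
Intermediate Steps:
j(I) = 14 (j(I) = 16 - 2 = 14)
j(p(3, 2)) + 41392 = 14 + 41392 = 41406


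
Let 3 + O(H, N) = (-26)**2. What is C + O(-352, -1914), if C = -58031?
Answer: -57358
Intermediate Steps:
O(H, N) = 673 (O(H, N) = -3 + (-26)**2 = -3 + 676 = 673)
C + O(-352, -1914) = -58031 + 673 = -57358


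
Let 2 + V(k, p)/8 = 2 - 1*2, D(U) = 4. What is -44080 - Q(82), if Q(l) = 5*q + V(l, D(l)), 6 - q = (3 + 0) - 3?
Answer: -44094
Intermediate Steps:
q = 6 (q = 6 - ((3 + 0) - 3) = 6 - (3 - 3) = 6 - 1*0 = 6 + 0 = 6)
V(k, p) = -16 (V(k, p) = -16 + 8*(2 - 1*2) = -16 + 8*(2 - 2) = -16 + 8*0 = -16 + 0 = -16)
Q(l) = 14 (Q(l) = 5*6 - 16 = 30 - 16 = 14)
-44080 - Q(82) = -44080 - 1*14 = -44080 - 14 = -44094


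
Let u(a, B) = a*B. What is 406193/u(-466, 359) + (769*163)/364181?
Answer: -126957971915/60925296214 ≈ -2.0838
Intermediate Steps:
u(a, B) = B*a
406193/u(-466, 359) + (769*163)/364181 = 406193/((359*(-466))) + (769*163)/364181 = 406193/(-167294) + 125347*(1/364181) = 406193*(-1/167294) + 125347/364181 = -406193/167294 + 125347/364181 = -126957971915/60925296214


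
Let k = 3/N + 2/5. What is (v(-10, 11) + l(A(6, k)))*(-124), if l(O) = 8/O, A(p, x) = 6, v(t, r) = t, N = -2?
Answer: 3224/3 ≈ 1074.7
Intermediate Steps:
k = -11/10 (k = 3/(-2) + 2/5 = 3*(-½) + 2*(⅕) = -3/2 + ⅖ = -11/10 ≈ -1.1000)
(v(-10, 11) + l(A(6, k)))*(-124) = (-10 + 8/6)*(-124) = (-10 + 8*(⅙))*(-124) = (-10 + 4/3)*(-124) = -26/3*(-124) = 3224/3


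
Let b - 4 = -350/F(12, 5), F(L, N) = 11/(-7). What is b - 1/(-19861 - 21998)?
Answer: 104396357/460449 ≈ 226.73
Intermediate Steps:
F(L, N) = -11/7 (F(L, N) = 11*(-⅐) = -11/7)
b = 2494/11 (b = 4 - 350/(-11/7) = 4 - 7/11*(-350) = 4 + 2450/11 = 2494/11 ≈ 226.73)
b - 1/(-19861 - 21998) = 2494/11 - 1/(-19861 - 21998) = 2494/11 - 1/(-41859) = 2494/11 - 1*(-1/41859) = 2494/11 + 1/41859 = 104396357/460449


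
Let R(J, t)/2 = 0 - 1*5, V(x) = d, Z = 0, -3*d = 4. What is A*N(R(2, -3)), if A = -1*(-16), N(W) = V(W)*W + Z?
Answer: 640/3 ≈ 213.33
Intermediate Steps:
d = -4/3 (d = -1/3*4 = -4/3 ≈ -1.3333)
V(x) = -4/3
R(J, t) = -10 (R(J, t) = 2*(0 - 1*5) = 2*(0 - 5) = 2*(-5) = -10)
N(W) = -4*W/3 (N(W) = -4*W/3 + 0 = -4*W/3)
A = 16
A*N(R(2, -3)) = 16*(-4/3*(-10)) = 16*(40/3) = 640/3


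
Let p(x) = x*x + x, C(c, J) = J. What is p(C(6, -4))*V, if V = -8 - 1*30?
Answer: -456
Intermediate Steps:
V = -38 (V = -8 - 30 = -38)
p(x) = x + x² (p(x) = x² + x = x + x²)
p(C(6, -4))*V = -4*(1 - 4)*(-38) = -4*(-3)*(-38) = 12*(-38) = -456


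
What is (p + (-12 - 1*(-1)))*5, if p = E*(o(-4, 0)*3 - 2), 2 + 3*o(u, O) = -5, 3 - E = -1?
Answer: -235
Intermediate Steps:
E = 4 (E = 3 - 1*(-1) = 3 + 1 = 4)
o(u, O) = -7/3 (o(u, O) = -⅔ + (⅓)*(-5) = -⅔ - 5/3 = -7/3)
p = -36 (p = 4*(-7/3*3 - 2) = 4*(-7 - 2) = 4*(-9) = -36)
(p + (-12 - 1*(-1)))*5 = (-36 + (-12 - 1*(-1)))*5 = (-36 + (-12 + 1))*5 = (-36 - 11)*5 = -47*5 = -235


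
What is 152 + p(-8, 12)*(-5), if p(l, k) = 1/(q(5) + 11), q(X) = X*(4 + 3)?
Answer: 6987/46 ≈ 151.89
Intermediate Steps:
q(X) = 7*X (q(X) = X*7 = 7*X)
p(l, k) = 1/46 (p(l, k) = 1/(7*5 + 11) = 1/(35 + 11) = 1/46)
152 + p(-8, 12)*(-5) = 152 + (1/46)*(-5) = 152 - 5/46 = 6987/46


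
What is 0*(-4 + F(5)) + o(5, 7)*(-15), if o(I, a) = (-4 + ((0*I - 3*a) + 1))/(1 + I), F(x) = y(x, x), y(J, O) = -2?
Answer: 60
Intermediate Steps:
F(x) = -2
o(I, a) = (-3 - 3*a)/(1 + I) (o(I, a) = (-4 + ((0 - 3*a) + 1))/(1 + I) = (-4 + (-3*a + 1))/(1 + I) = (-4 + (1 - 3*a))/(1 + I) = (-3 - 3*a)/(1 + I))
0*(-4 + F(5)) + o(5, 7)*(-15) = 0*(-4 - 2) + (3*(-1 - 1*7)/(1 + 5))*(-15) = 0*(-6) + (3*(-1 - 7)/6)*(-15) = 0 + (3*(⅙)*(-8))*(-15) = 0 - 4*(-15) = 0 + 60 = 60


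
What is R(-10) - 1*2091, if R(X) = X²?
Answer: -1991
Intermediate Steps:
R(-10) - 1*2091 = (-10)² - 1*2091 = 100 - 2091 = -1991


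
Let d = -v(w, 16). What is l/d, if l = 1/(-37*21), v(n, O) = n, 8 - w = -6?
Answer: 1/10878 ≈ 9.1929e-5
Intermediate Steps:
w = 14 (w = 8 - 1*(-6) = 8 + 6 = 14)
d = -14 (d = -1*14 = -14)
l = -1/777 (l = 1/(-777) = -1/777 ≈ -0.0012870)
l/d = -1/777/(-14) = -1/777*(-1/14) = 1/10878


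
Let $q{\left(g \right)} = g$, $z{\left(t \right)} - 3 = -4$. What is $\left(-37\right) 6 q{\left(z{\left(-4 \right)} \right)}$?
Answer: $222$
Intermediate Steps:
$z{\left(t \right)} = -1$ ($z{\left(t \right)} = 3 - 4 = -1$)
$\left(-37\right) 6 q{\left(z{\left(-4 \right)} \right)} = \left(-37\right) 6 \left(-1\right) = \left(-222\right) \left(-1\right) = 222$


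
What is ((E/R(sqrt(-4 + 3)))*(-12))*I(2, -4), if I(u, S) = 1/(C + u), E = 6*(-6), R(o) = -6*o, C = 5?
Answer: 72*I/7 ≈ 10.286*I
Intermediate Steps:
E = -36
I(u, S) = 1/(5 + u)
((E/R(sqrt(-4 + 3)))*(-12))*I(2, -4) = (-36*(-1/(6*sqrt(-4 + 3)))*(-12))/(5 + 2) = (-36*I/6*(-12))/7 = (-36*I/6*(-12))*(1/7) = (-6*I*(-12))*(1/7) = (72*I)*(1/7) = 72*I/7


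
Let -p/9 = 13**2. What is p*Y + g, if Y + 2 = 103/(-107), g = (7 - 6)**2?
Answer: 482264/107 ≈ 4507.1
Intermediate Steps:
g = 1 (g = 1**2 = 1)
Y = -317/107 (Y = -2 + 103/(-107) = -2 + 103*(-1/107) = -2 - 103/107 = -317/107 ≈ -2.9626)
p = -1521 (p = -9*13**2 = -9*169 = -1521)
p*Y + g = -1521*(-317/107) + 1 = 482157/107 + 1 = 482264/107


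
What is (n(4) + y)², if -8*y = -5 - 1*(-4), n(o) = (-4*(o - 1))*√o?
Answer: 36481/64 ≈ 570.02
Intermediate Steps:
n(o) = √o*(4 - 4*o) (n(o) = (-4*(-1 + o))*√o = (4 - 4*o)*√o = √o*(4 - 4*o))
y = ⅛ (y = -(-5 - 1*(-4))/8 = -(-5 + 4)/8 = -⅛*(-1) = ⅛ ≈ 0.12500)
(n(4) + y)² = (4*√4*(1 - 1*4) + ⅛)² = (4*2*(1 - 4) + ⅛)² = (4*2*(-3) + ⅛)² = (-24 + ⅛)² = (-191/8)² = 36481/64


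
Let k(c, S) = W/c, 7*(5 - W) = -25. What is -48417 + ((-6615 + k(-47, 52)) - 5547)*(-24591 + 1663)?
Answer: 91727207031/329 ≈ 2.7881e+8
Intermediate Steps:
W = 60/7 (W = 5 - 1/7*(-25) = 5 + 25/7 = 60/7 ≈ 8.5714)
k(c, S) = 60/(7*c)
-48417 + ((-6615 + k(-47, 52)) - 5547)*(-24591 + 1663) = -48417 + ((-6615 + (60/7)/(-47)) - 5547)*(-24591 + 1663) = -48417 + ((-6615 + (60/7)*(-1/47)) - 5547)*(-22928) = -48417 + ((-6615 - 60/329) - 5547)*(-22928) = -48417 + (-2176395/329 - 5547)*(-22928) = -48417 - 4001358/329*(-22928) = -48417 + 91743136224/329 = 91727207031/329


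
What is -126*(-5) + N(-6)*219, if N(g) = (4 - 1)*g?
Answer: -3312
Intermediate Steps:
N(g) = 3*g
-126*(-5) + N(-6)*219 = -126*(-5) + (3*(-6))*219 = 630 - 18*219 = 630 - 3942 = -3312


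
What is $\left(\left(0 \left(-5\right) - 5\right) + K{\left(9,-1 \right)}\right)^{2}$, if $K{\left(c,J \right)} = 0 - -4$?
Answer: $1$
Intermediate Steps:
$K{\left(c,J \right)} = 4$ ($K{\left(c,J \right)} = 0 + 4 = 4$)
$\left(\left(0 \left(-5\right) - 5\right) + K{\left(9,-1 \right)}\right)^{2} = \left(\left(0 \left(-5\right) - 5\right) + 4\right)^{2} = \left(\left(0 - 5\right) + 4\right)^{2} = \left(-5 + 4\right)^{2} = \left(-1\right)^{2} = 1$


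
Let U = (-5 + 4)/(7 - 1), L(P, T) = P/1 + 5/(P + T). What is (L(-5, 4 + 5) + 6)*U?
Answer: -3/8 ≈ -0.37500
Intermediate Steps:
L(P, T) = P + 5/(P + T) (L(P, T) = P*1 + 5/(P + T) = P + 5/(P + T))
U = -⅙ (U = -1/6 = -1*⅙ = -⅙ ≈ -0.16667)
(L(-5, 4 + 5) + 6)*U = ((5 + (-5)² - 5*(4 + 5))/(-5 + (4 + 5)) + 6)*(-⅙) = ((5 + 25 - 5*9)/(-5 + 9) + 6)*(-⅙) = ((5 + 25 - 45)/4 + 6)*(-⅙) = ((¼)*(-15) + 6)*(-⅙) = (-15/4 + 6)*(-⅙) = (9/4)*(-⅙) = -3/8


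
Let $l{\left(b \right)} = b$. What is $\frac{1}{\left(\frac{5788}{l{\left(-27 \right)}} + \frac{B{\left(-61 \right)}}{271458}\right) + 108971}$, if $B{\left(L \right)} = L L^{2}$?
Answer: $\frac{271458}{29522630185} \approx 9.1949 \cdot 10^{-6}$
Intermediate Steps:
$B{\left(L \right)} = L^{3}$
$\frac{1}{\left(\frac{5788}{l{\left(-27 \right)}} + \frac{B{\left(-61 \right)}}{271458}\right) + 108971} = \frac{1}{\left(\frac{5788}{-27} + \frac{\left(-61\right)^{3}}{271458}\right) + 108971} = \frac{1}{\left(5788 \left(- \frac{1}{27}\right) - \frac{226981}{271458}\right) + 108971} = \frac{1}{\left(- \frac{5788}{27} - \frac{226981}{271458}\right) + 108971} = \frac{1}{- \frac{58419533}{271458} + 108971} = \frac{1}{\frac{29522630185}{271458}} = \frac{271458}{29522630185}$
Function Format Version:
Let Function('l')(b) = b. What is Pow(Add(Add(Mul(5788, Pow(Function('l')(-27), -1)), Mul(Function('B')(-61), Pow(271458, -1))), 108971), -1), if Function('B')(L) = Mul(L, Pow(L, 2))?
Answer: Rational(271458, 29522630185) ≈ 9.1949e-6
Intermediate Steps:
Function('B')(L) = Pow(L, 3)
Pow(Add(Add(Mul(5788, Pow(Function('l')(-27), -1)), Mul(Function('B')(-61), Pow(271458, -1))), 108971), -1) = Pow(Add(Add(Mul(5788, Pow(-27, -1)), Mul(Pow(-61, 3), Pow(271458, -1))), 108971), -1) = Pow(Add(Add(Mul(5788, Rational(-1, 27)), Mul(-226981, Rational(1, 271458))), 108971), -1) = Pow(Add(Add(Rational(-5788, 27), Rational(-226981, 271458)), 108971), -1) = Pow(Add(Rational(-58419533, 271458), 108971), -1) = Pow(Rational(29522630185, 271458), -1) = Rational(271458, 29522630185)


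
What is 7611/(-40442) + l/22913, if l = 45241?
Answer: 1655245679/926647546 ≈ 1.7863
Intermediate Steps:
7611/(-40442) + l/22913 = 7611/(-40442) + 45241/22913 = 7611*(-1/40442) + 45241*(1/22913) = -7611/40442 + 45241/22913 = 1655245679/926647546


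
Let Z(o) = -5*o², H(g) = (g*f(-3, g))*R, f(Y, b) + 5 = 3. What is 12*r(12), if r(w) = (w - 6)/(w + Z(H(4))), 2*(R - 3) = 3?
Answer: -6/539 ≈ -0.011132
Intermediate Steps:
R = 9/2 (R = 3 + (½)*3 = 3 + 3/2 = 9/2 ≈ 4.5000)
f(Y, b) = -2 (f(Y, b) = -5 + 3 = -2)
H(g) = -9*g (H(g) = (g*(-2))*(9/2) = -2*g*(9/2) = -9*g)
r(w) = (-6 + w)/(-6480 + w) (r(w) = (w - 6)/(w - 5*(-9*4)²) = (-6 + w)/(w - 5*(-36)²) = (-6 + w)/(w - 5*1296) = (-6 + w)/(w - 6480) = (-6 + w)/(-6480 + w))
12*r(12) = 12*((-6 + 12)/(-6480 + 12)) = 12*(6/(-6468)) = 12*(-1/6468*6) = 12*(-1/1078) = -6/539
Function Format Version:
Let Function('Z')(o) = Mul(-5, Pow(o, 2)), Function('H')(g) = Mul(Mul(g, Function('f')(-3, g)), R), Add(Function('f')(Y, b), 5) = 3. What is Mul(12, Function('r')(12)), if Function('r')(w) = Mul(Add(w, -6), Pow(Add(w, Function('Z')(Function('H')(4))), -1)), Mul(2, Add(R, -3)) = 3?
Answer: Rational(-6, 539) ≈ -0.011132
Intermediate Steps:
R = Rational(9, 2) (R = Add(3, Mul(Rational(1, 2), 3)) = Add(3, Rational(3, 2)) = Rational(9, 2) ≈ 4.5000)
Function('f')(Y, b) = -2 (Function('f')(Y, b) = Add(-5, 3) = -2)
Function('H')(g) = Mul(-9, g) (Function('H')(g) = Mul(Mul(g, -2), Rational(9, 2)) = Mul(Mul(-2, g), Rational(9, 2)) = Mul(-9, g))
Function('r')(w) = Mul(Pow(Add(-6480, w), -1), Add(-6, w)) (Function('r')(w) = Mul(Add(w, -6), Pow(Add(w, Mul(-5, Pow(Mul(-9, 4), 2))), -1)) = Mul(Add(-6, w), Pow(Add(w, Mul(-5, Pow(-36, 2))), -1)) = Mul(Add(-6, w), Pow(Add(w, Mul(-5, 1296)), -1)) = Mul(Add(-6, w), Pow(Add(w, -6480), -1)) = Mul(Add(-6, w), Pow(Add(-6480, w), -1)) = Mul(Pow(Add(-6480, w), -1), Add(-6, w)))
Mul(12, Function('r')(12)) = Mul(12, Mul(Pow(Add(-6480, 12), -1), Add(-6, 12))) = Mul(12, Mul(Pow(-6468, -1), 6)) = Mul(12, Mul(Rational(-1, 6468), 6)) = Mul(12, Rational(-1, 1078)) = Rational(-6, 539)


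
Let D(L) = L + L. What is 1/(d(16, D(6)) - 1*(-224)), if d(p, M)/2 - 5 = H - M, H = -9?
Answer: 1/192 ≈ 0.0052083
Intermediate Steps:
D(L) = 2*L
d(p, M) = -8 - 2*M (d(p, M) = 10 + 2*(-9 - M) = 10 + (-18 - 2*M) = -8 - 2*M)
1/(d(16, D(6)) - 1*(-224)) = 1/((-8 - 4*6) - 1*(-224)) = 1/((-8 - 2*12) + 224) = 1/((-8 - 24) + 224) = 1/(-32 + 224) = 1/192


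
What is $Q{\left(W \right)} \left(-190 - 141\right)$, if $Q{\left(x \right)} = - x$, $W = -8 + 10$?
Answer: $662$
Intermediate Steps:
$W = 2$
$Q{\left(W \right)} \left(-190 - 141\right) = \left(-1\right) 2 \left(-190 - 141\right) = \left(-2\right) \left(-331\right) = 662$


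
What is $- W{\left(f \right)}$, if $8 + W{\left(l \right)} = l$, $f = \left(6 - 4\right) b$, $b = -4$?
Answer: $16$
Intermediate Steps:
$f = -8$ ($f = \left(6 - 4\right) \left(-4\right) = 2 \left(-4\right) = -8$)
$W{\left(l \right)} = -8 + l$
$- W{\left(f \right)} = - (-8 - 8) = \left(-1\right) \left(-16\right) = 16$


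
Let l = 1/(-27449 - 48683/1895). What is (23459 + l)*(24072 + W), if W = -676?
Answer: 14287726578059806/26032269 ≈ 5.4885e+8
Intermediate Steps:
l = -1895/52064538 (l = 1/(-27449 - 48683*1/1895) = 1/(-27449 - 48683/1895) = 1/(-52064538/1895) = -1895/52064538 ≈ -3.6397e-5)
(23459 + l)*(24072 + W) = (23459 - 1895/52064538)*(24072 - 676) = (1221381995047/52064538)*23396 = 14287726578059806/26032269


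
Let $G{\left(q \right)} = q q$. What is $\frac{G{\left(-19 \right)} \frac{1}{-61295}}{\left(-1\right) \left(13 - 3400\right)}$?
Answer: $- \frac{361}{207606165} \approx -1.7389 \cdot 10^{-6}$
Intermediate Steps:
$G{\left(q \right)} = q^{2}$
$\frac{G{\left(-19 \right)} \frac{1}{-61295}}{\left(-1\right) \left(13 - 3400\right)} = \frac{\left(-19\right)^{2} \frac{1}{-61295}}{\left(-1\right) \left(13 - 3400\right)} = \frac{361 \left(- \frac{1}{61295}\right)}{\left(-1\right) \left(13 - 3400\right)} = - \frac{361}{61295 \left(\left(-1\right) \left(-3387\right)\right)} = - \frac{361}{61295 \cdot 3387} = \left(- \frac{361}{61295}\right) \frac{1}{3387} = - \frac{361}{207606165}$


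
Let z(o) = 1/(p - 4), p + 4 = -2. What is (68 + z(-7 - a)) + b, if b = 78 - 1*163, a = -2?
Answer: -171/10 ≈ -17.100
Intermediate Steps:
p = -6 (p = -4 - 2 = -6)
b = -85 (b = 78 - 163 = -85)
z(o) = -1/10 (z(o) = 1/(-6 - 4) = 1/(-10) = -1/10)
(68 + z(-7 - a)) + b = (68 - 1/10) - 85 = 679/10 - 85 = -171/10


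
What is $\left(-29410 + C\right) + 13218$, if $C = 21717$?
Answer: $5525$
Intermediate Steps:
$\left(-29410 + C\right) + 13218 = \left(-29410 + 21717\right) + 13218 = -7693 + 13218 = 5525$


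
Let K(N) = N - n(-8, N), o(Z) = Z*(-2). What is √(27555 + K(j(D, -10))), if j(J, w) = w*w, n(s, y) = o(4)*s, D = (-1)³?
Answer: √27591 ≈ 166.11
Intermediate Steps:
D = -1
o(Z) = -2*Z
n(s, y) = -8*s (n(s, y) = (-2*4)*s = -8*s)
j(J, w) = w²
K(N) = -64 + N (K(N) = N - (-8)*(-8) = N - 1*64 = N - 64 = -64 + N)
√(27555 + K(j(D, -10))) = √(27555 + (-64 + (-10)²)) = √(27555 + (-64 + 100)) = √(27555 + 36) = √27591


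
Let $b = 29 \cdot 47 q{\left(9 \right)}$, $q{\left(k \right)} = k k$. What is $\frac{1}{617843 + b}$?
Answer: $\frac{1}{728246} \approx 1.3732 \cdot 10^{-6}$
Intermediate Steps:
$q{\left(k \right)} = k^{2}$
$b = 110403$ ($b = 29 \cdot 47 \cdot 9^{2} = 1363 \cdot 81 = 110403$)
$\frac{1}{617843 + b} = \frac{1}{617843 + 110403} = \frac{1}{728246}$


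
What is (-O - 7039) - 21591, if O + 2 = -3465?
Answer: -25163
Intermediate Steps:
O = -3467 (O = -2 - 3465 = -3467)
(-O - 7039) - 21591 = (-1*(-3467) - 7039) - 21591 = (3467 - 7039) - 21591 = -3572 - 21591 = -25163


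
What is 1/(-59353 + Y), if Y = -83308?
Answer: -1/142661 ≈ -7.0096e-6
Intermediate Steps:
1/(-59353 + Y) = 1/(-59353 - 83308) = 1/(-142661) = -1/142661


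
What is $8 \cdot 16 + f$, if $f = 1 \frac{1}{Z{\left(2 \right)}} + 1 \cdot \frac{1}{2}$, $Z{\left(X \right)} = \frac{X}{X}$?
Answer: $\frac{259}{2} \approx 129.5$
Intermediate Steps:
$Z{\left(X \right)} = 1$
$f = \frac{3}{2}$ ($f = 1 \cdot 1^{-1} + 1 \cdot \frac{1}{2} = 1 \cdot 1 + 1 \cdot \frac{1}{2} = 1 + \frac{1}{2} = \frac{3}{2} \approx 1.5$)
$8 \cdot 16 + f = 8 \cdot 16 + \frac{3}{2} = 128 + \frac{3}{2} = \frac{259}{2}$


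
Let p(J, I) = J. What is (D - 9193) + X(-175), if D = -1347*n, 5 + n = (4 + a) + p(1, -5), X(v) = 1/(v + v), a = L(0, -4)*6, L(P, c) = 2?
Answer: -8874951/350 ≈ -25357.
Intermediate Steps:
a = 12 (a = 2*6 = 12)
X(v) = 1/(2*v)
n = 12 (n = -5 + ((4 + 12) + 1) = -5 + (16 + 1) = -5 + 17 = 12)
D = -16164 (D = -1347*12 = -16164)
(D - 9193) + X(-175) = (-16164 - 9193) + (½)/(-175) = -25357 + (½)*(-1/175) = -25357 - 1/350 = -8874951/350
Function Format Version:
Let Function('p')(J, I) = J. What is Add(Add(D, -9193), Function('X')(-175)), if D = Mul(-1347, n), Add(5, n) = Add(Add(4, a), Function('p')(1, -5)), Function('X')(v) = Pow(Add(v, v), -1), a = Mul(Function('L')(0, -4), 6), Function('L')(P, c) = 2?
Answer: Rational(-8874951, 350) ≈ -25357.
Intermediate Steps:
a = 12 (a = Mul(2, 6) = 12)
Function('X')(v) = Mul(Rational(1, 2), Pow(v, -1)) (Function('X')(v) = Pow(Mul(2, v), -1) = Mul(Rational(1, 2), Pow(v, -1)))
n = 12 (n = Add(-5, Add(Add(4, 12), 1)) = Add(-5, Add(16, 1)) = Add(-5, 17) = 12)
D = -16164 (D = Mul(-1347, 12) = -16164)
Add(Add(D, -9193), Function('X')(-175)) = Add(Add(-16164, -9193), Mul(Rational(1, 2), Pow(-175, -1))) = Add(-25357, Mul(Rational(1, 2), Rational(-1, 175))) = Add(-25357, Rational(-1, 350)) = Rational(-8874951, 350)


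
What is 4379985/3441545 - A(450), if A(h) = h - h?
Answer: 875997/688309 ≈ 1.2727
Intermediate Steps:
A(h) = 0
4379985/3441545 - A(450) = 4379985/3441545 - 1*0 = 4379985*(1/3441545) + 0 = 875997/688309 + 0 = 875997/688309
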